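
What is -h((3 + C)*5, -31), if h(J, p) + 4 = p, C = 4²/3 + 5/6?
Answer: 35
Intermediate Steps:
C = 37/6 (C = 16*(⅓) + 5*(⅙) = 16/3 + ⅚ = 37/6 ≈ 6.1667)
h(J, p) = -4 + p
-h((3 + C)*5, -31) = -(-4 - 31) = -1*(-35) = 35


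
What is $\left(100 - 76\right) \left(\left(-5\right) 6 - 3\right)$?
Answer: $-792$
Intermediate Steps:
$\left(100 - 76\right) \left(\left(-5\right) 6 - 3\right) = 24 \left(-30 - 3\right) = 24 \left(-33\right) = -792$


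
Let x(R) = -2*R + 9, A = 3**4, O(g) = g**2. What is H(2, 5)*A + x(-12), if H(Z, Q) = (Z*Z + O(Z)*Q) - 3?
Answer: 1734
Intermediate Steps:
H(Z, Q) = -3 + Z**2 + Q*Z**2 (H(Z, Q) = (Z*Z + Z**2*Q) - 3 = (Z**2 + Q*Z**2) - 3 = -3 + Z**2 + Q*Z**2)
A = 81
x(R) = 9 - 2*R
H(2, 5)*A + x(-12) = (-3 + 2**2 + 5*2**2)*81 + (9 - 2*(-12)) = (-3 + 4 + 5*4)*81 + (9 + 24) = (-3 + 4 + 20)*81 + 33 = 21*81 + 33 = 1701 + 33 = 1734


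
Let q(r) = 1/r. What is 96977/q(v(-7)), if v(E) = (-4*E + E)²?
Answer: 42766857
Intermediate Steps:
v(E) = 9*E² (v(E) = (-3*E)² = 9*E²)
96977/q(v(-7)) = 96977/(1/(9*(-7)²)) = 96977/(1/(9*49)) = 96977/(1/441) = 96977*441 = 42766857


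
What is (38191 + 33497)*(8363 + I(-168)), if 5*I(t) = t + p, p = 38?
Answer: 597662856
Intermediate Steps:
I(t) = 38/5 + t/5 (I(t) = (t + 38)/5 = (38 + t)/5 = 38/5 + t/5)
(38191 + 33497)*(8363 + I(-168)) = (38191 + 33497)*(8363 + (38/5 + (⅕)*(-168))) = 71688*(8363 + (38/5 - 168/5)) = 71688*(8363 - 26) = 71688*8337 = 597662856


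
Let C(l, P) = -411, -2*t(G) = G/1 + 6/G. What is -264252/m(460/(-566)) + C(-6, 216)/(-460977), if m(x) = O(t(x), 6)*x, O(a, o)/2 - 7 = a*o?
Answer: 812997556723355/157956227594 ≈ 5147.0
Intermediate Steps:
t(G) = -3/G - G/2 (t(G) = -(G/1 + 6/G)/2 = -(G*1 + 6/G)/2 = -(G + 6/G)/2 = -3/G - G/2)
O(a, o) = 14 + 2*a*o (O(a, o) = 14 + 2*(a*o) = 14 + 2*a*o)
m(x) = x*(14 - 36/x - 6*x) (m(x) = (14 + 2*(-3/x - x/2)*6)*x = (14 + (-36/x - 6*x))*x = (14 - 36/x - 6*x)*x = x*(14 - 36/x - 6*x))
-264252/m(460/(-566)) + C(-6, 216)/(-460977) = -264252/(-36 - 6*(460/(-566))² + 14*(460/(-566))) - 411/(-460977) = -264252/(-36 - 6*(460*(-1/566))² + 14*(460*(-1/566))) - 411*(-1/460977) = -264252/(-36 - 6*(-230/283)² + 14*(-230/283)) + 137/153659 = -264252/(-36 - 6*52900/80089 - 3220/283) + 137/153659 = -264252/(-36 - 317400/80089 - 3220/283) + 137/153659 = -264252/(-4111864/80089) + 137/153659 = -264252*(-80089/4111864) + 137/153659 = 5290919607/1027966 + 137/153659 = 812997556723355/157956227594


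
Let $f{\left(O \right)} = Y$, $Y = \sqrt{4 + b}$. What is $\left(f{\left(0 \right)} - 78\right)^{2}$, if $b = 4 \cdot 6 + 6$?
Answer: $\left(78 - \sqrt{34}\right)^{2} \approx 5208.4$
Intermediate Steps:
$b = 30$ ($b = 24 + 6 = 30$)
$Y = \sqrt{34}$ ($Y = \sqrt{4 + 30} = \sqrt{34} \approx 5.8309$)
$f{\left(O \right)} = \sqrt{34}$
$\left(f{\left(0 \right)} - 78\right)^{2} = \left(\sqrt{34} - 78\right)^{2} = \left(-78 + \sqrt{34}\right)^{2}$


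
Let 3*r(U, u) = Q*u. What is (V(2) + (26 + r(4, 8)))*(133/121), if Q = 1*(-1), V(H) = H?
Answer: 10108/363 ≈ 27.846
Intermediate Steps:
Q = -1
r(U, u) = -u/3 (r(U, u) = (-u)/3 = -u/3)
(V(2) + (26 + r(4, 8)))*(133/121) = (2 + (26 - ⅓*8))*(133/121) = (2 + (26 - 8/3))*(133*(1/121)) = (2 + 70/3)*(133/121) = (76/3)*(133/121) = 10108/363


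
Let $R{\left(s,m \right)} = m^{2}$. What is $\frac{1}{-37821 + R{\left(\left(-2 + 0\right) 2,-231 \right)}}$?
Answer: $\frac{1}{15540} \approx 6.435 \cdot 10^{-5}$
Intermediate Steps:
$\frac{1}{-37821 + R{\left(\left(-2 + 0\right) 2,-231 \right)}} = \frac{1}{-37821 + \left(-231\right)^{2}} = \frac{1}{-37821 + 53361} = \frac{1}{15540}$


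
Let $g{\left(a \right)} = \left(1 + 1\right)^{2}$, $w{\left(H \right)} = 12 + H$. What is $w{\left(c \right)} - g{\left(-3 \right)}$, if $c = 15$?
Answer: $23$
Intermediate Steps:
$g{\left(a \right)} = 4$ ($g{\left(a \right)} = 2^{2} = 4$)
$w{\left(c \right)} - g{\left(-3 \right)} = \left(12 + 15\right) - 4 = 27 - 4 = 23$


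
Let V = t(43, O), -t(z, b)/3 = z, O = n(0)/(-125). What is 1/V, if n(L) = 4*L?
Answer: -1/129 ≈ -0.0077519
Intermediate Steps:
O = 0 (O = (4*0)/(-125) = 0*(-1/125) = 0)
t(z, b) = -3*z
V = -129 (V = -3*43 = -129)
1/V = 1/(-129) = -1/129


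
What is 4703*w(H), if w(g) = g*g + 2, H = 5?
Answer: 126981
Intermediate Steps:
w(g) = 2 + g² (w(g) = g² + 2 = 2 + g²)
4703*w(H) = 4703*(2 + 5²) = 4703*(2 + 25) = 4703*27 = 126981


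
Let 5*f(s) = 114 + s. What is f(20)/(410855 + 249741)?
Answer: 67/1651490 ≈ 4.0569e-5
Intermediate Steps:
f(s) = 114/5 + s/5 (f(s) = (114 + s)/5 = 114/5 + s/5)
f(20)/(410855 + 249741) = (114/5 + (1/5)*20)/(410855 + 249741) = (114/5 + 4)/660596 = (134/5)*(1/660596) = 67/1651490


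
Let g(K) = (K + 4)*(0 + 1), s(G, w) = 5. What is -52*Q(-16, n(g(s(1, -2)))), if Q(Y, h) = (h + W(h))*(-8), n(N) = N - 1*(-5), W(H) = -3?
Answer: 4576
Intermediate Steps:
g(K) = 4 + K (g(K) = (4 + K)*1 = 4 + K)
n(N) = 5 + N (n(N) = N + 5 = 5 + N)
Q(Y, h) = 24 - 8*h (Q(Y, h) = (h - 3)*(-8) = (-3 + h)*(-8) = 24 - 8*h)
-52*Q(-16, n(g(s(1, -2)))) = -52*(24 - 8*(5 + (4 + 5))) = -52*(24 - 8*(5 + 9)) = -52*(24 - 8*14) = -52*(24 - 112) = -52*(-88) = 4576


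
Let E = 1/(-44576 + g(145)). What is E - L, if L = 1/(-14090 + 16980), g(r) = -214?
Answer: -2384/6472155 ≈ -0.00036835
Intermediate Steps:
L = 1/2890 ≈ 0.00034602
E = -1/44790 (E = 1/(-44576 - 214) = 1/(-44790) = -1/44790 ≈ -2.2326e-5)
E - L = -1/44790 - 1*1/2890 = -1/44790 - 1/2890 = -2384/6472155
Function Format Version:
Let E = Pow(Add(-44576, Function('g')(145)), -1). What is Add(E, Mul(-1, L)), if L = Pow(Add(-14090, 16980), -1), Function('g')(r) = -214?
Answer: Rational(-2384, 6472155) ≈ -0.00036835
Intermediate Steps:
L = Rational(1, 2890) (L = Pow(2890, -1) = Rational(1, 2890) ≈ 0.00034602)
E = Rational(-1, 44790) (E = Pow(Add(-44576, -214), -1) = Pow(-44790, -1) = Rational(-1, 44790) ≈ -2.2326e-5)
Add(E, Mul(-1, L)) = Add(Rational(-1, 44790), Mul(-1, Rational(1, 2890))) = Add(Rational(-1, 44790), Rational(-1, 2890)) = Rational(-2384, 6472155)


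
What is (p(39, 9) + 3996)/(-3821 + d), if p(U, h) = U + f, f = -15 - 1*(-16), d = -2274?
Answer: -4036/6095 ≈ -0.66218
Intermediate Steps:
f = 1 (f = -15 + 16 = 1)
p(U, h) = 1 + U (p(U, h) = U + 1 = 1 + U)
(p(39, 9) + 3996)/(-3821 + d) = ((1 + 39) + 3996)/(-3821 - 2274) = (40 + 3996)/(-6095) = 4036*(-1/6095) = -4036/6095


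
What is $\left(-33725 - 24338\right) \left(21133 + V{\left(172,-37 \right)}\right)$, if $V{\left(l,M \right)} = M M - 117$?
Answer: $-1299740255$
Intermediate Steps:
$V{\left(l,M \right)} = -117 + M^{2}$ ($V{\left(l,M \right)} = M^{2} - 117 = -117 + M^{2}$)
$\left(-33725 - 24338\right) \left(21133 + V{\left(172,-37 \right)}\right) = \left(-33725 - 24338\right) \left(21133 - \left(117 - \left(-37\right)^{2}\right)\right) = - 58063 \left(21133 + \left(-117 + 1369\right)\right) = - 58063 \left(21133 + 1252\right) = \left(-58063\right) 22385 = -1299740255$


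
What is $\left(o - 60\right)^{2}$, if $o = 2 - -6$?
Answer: $2704$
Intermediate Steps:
$o = 8$ ($o = 2 + 6 = 8$)
$\left(o - 60\right)^{2} = \left(8 - 60\right)^{2} = \left(-52\right)^{2} = 2704$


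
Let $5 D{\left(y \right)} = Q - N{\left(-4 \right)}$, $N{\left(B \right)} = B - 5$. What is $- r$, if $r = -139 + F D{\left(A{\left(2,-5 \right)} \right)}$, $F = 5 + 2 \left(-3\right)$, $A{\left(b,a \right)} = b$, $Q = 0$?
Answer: $\frac{704}{5} \approx 140.8$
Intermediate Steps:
$N{\left(B \right)} = -5 + B$
$F = -1$ ($F = 5 - 6 = -1$)
$D{\left(y \right)} = \frac{9}{5}$ ($D{\left(y \right)} = \frac{0 - \left(-5 - 4\right)}{5} = \frac{0 - -9}{5} = \frac{0 + 9}{5} = \frac{1}{5} \cdot 9 = \frac{9}{5}$)
$r = - \frac{704}{5}$ ($r = -139 - \frac{9}{5} = - \frac{704}{5} \approx -140.8$)
$- r = \left(-1\right) \left(- \frac{704}{5}\right) = \frac{704}{5}$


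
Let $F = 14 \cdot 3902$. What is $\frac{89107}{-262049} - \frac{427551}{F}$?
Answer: $- \frac{116907049195}{14315212772} \approx -8.1666$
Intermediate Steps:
$F = 54628$
$\frac{89107}{-262049} - \frac{427551}{F} = \frac{89107}{-262049} - \frac{427551}{54628} = 89107 \left(- \frac{1}{262049}\right) - \frac{427551}{54628} = - \frac{89107}{262049} - \frac{427551}{54628} = - \frac{116907049195}{14315212772}$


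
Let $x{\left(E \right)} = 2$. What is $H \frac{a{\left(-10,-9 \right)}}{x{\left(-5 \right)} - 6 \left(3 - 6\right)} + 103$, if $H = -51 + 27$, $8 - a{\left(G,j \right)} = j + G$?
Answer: $\frac{353}{5} \approx 70.6$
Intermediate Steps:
$a{\left(G,j \right)} = 8 - G - j$ ($a{\left(G,j \right)} = 8 - \left(j + G\right) = 8 - \left(G + j\right) = 8 - G - j$)
$H = -24$
$H \frac{a{\left(-10,-9 \right)}}{x{\left(-5 \right)} - 6 \left(3 - 6\right)} + 103 = - 24 \frac{8 - -10 - -9}{2 - 6 \left(3 - 6\right)} + 103 = - 24 \frac{8 + 10 + 9}{2 - 6 \left(3 - 6\right)} + 103 = - 24 \frac{27}{2 - -18} + 103 = - 24 \frac{27}{2 + 18} + 103 = - 24 \cdot \frac{27}{20} + 103 = - 24 \cdot 27 \cdot \frac{1}{20} + 103 = \left(-24\right) \frac{27}{20} + 103 = - \frac{162}{5} + 103 = \frac{353}{5}$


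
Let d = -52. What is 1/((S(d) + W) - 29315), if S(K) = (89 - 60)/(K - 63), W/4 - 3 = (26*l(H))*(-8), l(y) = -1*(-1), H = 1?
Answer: -115/3465554 ≈ -3.3184e-5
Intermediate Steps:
l(y) = 1
W = -820 (W = 12 + 4*((26*1)*(-8)) = 12 + 4*(26*(-8)) = 12 + 4*(-208) = 12 - 832 = -820)
S(K) = 29/(-63 + K)
1/((S(d) + W) - 29315) = 1/((29/(-63 - 52) - 820) - 29315) = 1/((29/(-115) - 820) - 29315) = 1/((29*(-1/115) - 820) - 29315) = 1/((-29/115 - 820) - 29315) = 1/(-94329/115 - 29315) = 1/(-3465554/115) = -115/3465554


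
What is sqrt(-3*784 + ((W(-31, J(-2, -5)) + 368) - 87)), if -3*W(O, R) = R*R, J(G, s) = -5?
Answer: I*sqrt(18714)/3 ≈ 45.6*I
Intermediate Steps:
W(O, R) = -R**2/3 (W(O, R) = -R*R/3 = -R**2/3)
sqrt(-3*784 + ((W(-31, J(-2, -5)) + 368) - 87)) = sqrt(-3*784 + ((-1/3*(-5)**2 + 368) - 87)) = sqrt(-2352 + ((-1/3*25 + 368) - 87)) = sqrt(-2352 + ((-25/3 + 368) - 87)) = sqrt(-2352 + (1079/3 - 87)) = sqrt(-2352 + 818/3) = sqrt(-6238/3) = I*sqrt(18714)/3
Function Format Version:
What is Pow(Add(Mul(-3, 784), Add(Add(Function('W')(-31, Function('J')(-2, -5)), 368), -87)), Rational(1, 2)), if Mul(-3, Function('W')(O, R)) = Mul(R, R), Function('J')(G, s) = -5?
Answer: Mul(Rational(1, 3), I, Pow(18714, Rational(1, 2))) ≈ Mul(45.600, I)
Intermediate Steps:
Function('W')(O, R) = Mul(Rational(-1, 3), Pow(R, 2)) (Function('W')(O, R) = Mul(Rational(-1, 3), Mul(R, R)) = Mul(Rational(-1, 3), Pow(R, 2)))
Pow(Add(Mul(-3, 784), Add(Add(Function('W')(-31, Function('J')(-2, -5)), 368), -87)), Rational(1, 2)) = Pow(Add(Mul(-3, 784), Add(Add(Mul(Rational(-1, 3), Pow(-5, 2)), 368), -87)), Rational(1, 2)) = Pow(Add(-2352, Add(Add(Mul(Rational(-1, 3), 25), 368), -87)), Rational(1, 2)) = Pow(Add(-2352, Add(Add(Rational(-25, 3), 368), -87)), Rational(1, 2)) = Pow(Add(-2352, Add(Rational(1079, 3), -87)), Rational(1, 2)) = Pow(Add(-2352, Rational(818, 3)), Rational(1, 2)) = Pow(Rational(-6238, 3), Rational(1, 2)) = Mul(Rational(1, 3), I, Pow(18714, Rational(1, 2)))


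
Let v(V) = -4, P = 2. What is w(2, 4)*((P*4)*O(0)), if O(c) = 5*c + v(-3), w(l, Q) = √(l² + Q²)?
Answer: -64*√5 ≈ -143.11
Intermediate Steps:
w(l, Q) = √(Q² + l²)
O(c) = -4 + 5*c (O(c) = 5*c - 4 = -4 + 5*c)
w(2, 4)*((P*4)*O(0)) = √(4² + 2²)*((2*4)*(-4 + 5*0)) = √(16 + 4)*(8*(-4 + 0)) = √20*(8*(-4)) = (2*√5)*(-32) = -64*√5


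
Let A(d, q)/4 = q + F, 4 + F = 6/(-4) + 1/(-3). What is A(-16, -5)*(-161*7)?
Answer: 146510/3 ≈ 48837.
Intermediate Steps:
F = -35/6 (F = -4 + (6/(-4) + 1/(-3)) = -4 + (6*(-¼) + 1*(-⅓)) = -4 + (-3/2 - ⅓) = -4 - 11/6 = -35/6 ≈ -5.8333)
A(d, q) = -70/3 + 4*q (A(d, q) = 4*(q - 35/6) = 4*(-35/6 + q) = -70/3 + 4*q)
A(-16, -5)*(-161*7) = (-70/3 + 4*(-5))*(-161*7) = (-70/3 - 20)*(-1127) = -130/3*(-1127) = 146510/3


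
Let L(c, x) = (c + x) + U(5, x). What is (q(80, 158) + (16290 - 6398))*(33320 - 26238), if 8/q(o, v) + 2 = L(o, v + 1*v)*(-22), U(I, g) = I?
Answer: 77270816750/1103 ≈ 7.0055e+7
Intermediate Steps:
L(c, x) = 5 + c + x (L(c, x) = (c + x) + 5 = 5 + c + x)
q(o, v) = 8/(-112 - 44*v - 22*o) (q(o, v) = 8/(-2 + (5 + o + (v + 1*v))*(-22)) = 8/(-2 + (5 + o + (v + v))*(-22)) = 8/(-2 + (5 + o + 2*v)*(-22)) = 8/(-2 + (-110 - 44*v - 22*o)) = 8/(-112 - 44*v - 22*o))
(q(80, 158) + (16290 - 6398))*(33320 - 26238) = (-4/(56 + 11*80 + 22*158) + (16290 - 6398))*(33320 - 26238) = (-4/(56 + 880 + 3476) + 9892)*7082 = (-4/4412 + 9892)*7082 = (-4*1/4412 + 9892)*7082 = (-1/1103 + 9892)*7082 = (10910875/1103)*7082 = 77270816750/1103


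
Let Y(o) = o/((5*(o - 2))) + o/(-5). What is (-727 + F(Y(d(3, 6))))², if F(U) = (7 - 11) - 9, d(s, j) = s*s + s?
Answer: 547600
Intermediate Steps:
d(s, j) = s + s² (d(s, j) = s² + s = s + s²)
Y(o) = -o/5 + o/(-10 + 5*o) (Y(o) = o/((5*(-2 + o))) + o*(-⅕) = o/(-10 + 5*o) - o/5 = -o/5 + o/(-10 + 5*o))
F(U) = -13 (F(U) = -4 - 9 = -13)
(-727 + F(Y(d(3, 6))))² = (-727 - 13)² = (-740)² = 547600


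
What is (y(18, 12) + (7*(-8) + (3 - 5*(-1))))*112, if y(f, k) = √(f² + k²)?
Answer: -5376 + 672*√13 ≈ -2953.1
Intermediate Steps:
(y(18, 12) + (7*(-8) + (3 - 5*(-1))))*112 = (√(18² + 12²) + (7*(-8) + (3 - 5*(-1))))*112 = (√(324 + 144) + (-56 + (3 + 5)))*112 = (√468 + (-56 + 8))*112 = (6*√13 - 48)*112 = (-48 + 6*√13)*112 = -5376 + 672*√13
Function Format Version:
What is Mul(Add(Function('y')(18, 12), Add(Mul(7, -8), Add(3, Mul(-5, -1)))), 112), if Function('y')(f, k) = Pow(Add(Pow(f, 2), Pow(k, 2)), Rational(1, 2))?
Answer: Add(-5376, Mul(672, Pow(13, Rational(1, 2)))) ≈ -2953.1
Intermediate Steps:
Mul(Add(Function('y')(18, 12), Add(Mul(7, -8), Add(3, Mul(-5, -1)))), 112) = Mul(Add(Pow(Add(Pow(18, 2), Pow(12, 2)), Rational(1, 2)), Add(Mul(7, -8), Add(3, Mul(-5, -1)))), 112) = Mul(Add(Pow(Add(324, 144), Rational(1, 2)), Add(-56, Add(3, 5))), 112) = Mul(Add(Pow(468, Rational(1, 2)), Add(-56, 8)), 112) = Mul(Add(Mul(6, Pow(13, Rational(1, 2))), -48), 112) = Mul(Add(-48, Mul(6, Pow(13, Rational(1, 2)))), 112) = Add(-5376, Mul(672, Pow(13, Rational(1, 2))))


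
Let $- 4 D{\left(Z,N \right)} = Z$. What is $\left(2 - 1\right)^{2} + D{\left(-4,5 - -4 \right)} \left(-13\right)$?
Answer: $-12$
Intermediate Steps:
$D{\left(Z,N \right)} = - \frac{Z}{4}$
$\left(2 - 1\right)^{2} + D{\left(-4,5 - -4 \right)} \left(-13\right) = \left(2 - 1\right)^{2} + \left(- \frac{1}{4}\right) \left(-4\right) \left(-13\right) = 1^{2} + 1 \left(-13\right) = 1 - 13 = -12$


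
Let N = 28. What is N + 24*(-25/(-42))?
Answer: 296/7 ≈ 42.286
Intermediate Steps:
N + 24*(-25/(-42)) = 28 + 24*(-25/(-42)) = 28 + 24*(-25*(-1/42)) = 28 + 24*(25/42) = 28 + 100/7 = 296/7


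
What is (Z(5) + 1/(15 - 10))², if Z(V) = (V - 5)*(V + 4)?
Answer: 1/25 ≈ 0.040000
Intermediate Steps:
Z(V) = (-5 + V)*(4 + V)
(Z(5) + 1/(15 - 10))² = ((-20 + 5² - 1*5) + 1/(15 - 10))² = ((-20 + 25 - 5) + 1/5)² = (0 + ⅕)² = (⅕)² = 1/25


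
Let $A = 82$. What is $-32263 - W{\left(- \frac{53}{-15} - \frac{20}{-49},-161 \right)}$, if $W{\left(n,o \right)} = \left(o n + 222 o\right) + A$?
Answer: $\frac{423316}{105} \approx 4031.6$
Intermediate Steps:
$W{\left(n,o \right)} = 82 + 222 o + n o$ ($W{\left(n,o \right)} = \left(o n + 222 o\right) + 82 = \left(n o + 222 o\right) + 82 = \left(222 o + n o\right) + 82 = 82 + 222 o + n o$)
$-32263 - W{\left(- \frac{53}{-15} - \frac{20}{-49},-161 \right)} = -32263 - \left(82 + 222 \left(-161\right) + \left(- \frac{53}{-15} - \frac{20}{-49}\right) \left(-161\right)\right) = -32263 - \left(82 - 35742 + \left(\left(-53\right) \left(- \frac{1}{15}\right) - - \frac{20}{49}\right) \left(-161\right)\right) = -32263 - \left(82 - 35742 + \left(\frac{53}{15} + \frac{20}{49}\right) \left(-161\right)\right) = -32263 - \left(82 - 35742 + \frac{2897}{735} \left(-161\right)\right) = -32263 - \left(82 - 35742 - \frac{66631}{105}\right) = -32263 - - \frac{3810931}{105} = -32263 + \frac{3810931}{105} = \frac{423316}{105}$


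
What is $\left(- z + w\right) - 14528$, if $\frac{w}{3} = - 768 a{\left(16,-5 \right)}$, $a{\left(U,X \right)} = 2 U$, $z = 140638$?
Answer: $-228894$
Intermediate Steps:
$w = -73728$ ($w = 3 \left(- 768 \cdot 2 \cdot 16\right) = 3 \left(\left(-768\right) 32\right) = 3 \left(-24576\right) = -73728$)
$\left(- z + w\right) - 14528 = \left(\left(-1\right) 140638 - 73728\right) - 14528 = \left(-140638 - 73728\right) - 14528 = -214366 - 14528 = -228894$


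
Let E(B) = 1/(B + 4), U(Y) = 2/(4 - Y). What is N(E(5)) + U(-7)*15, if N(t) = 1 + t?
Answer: 380/99 ≈ 3.8384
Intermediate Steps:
E(B) = 1/(4 + B)
N(E(5)) + U(-7)*15 = (1 + 1/(4 + 5)) - 2/(-4 - 7)*15 = (1 + 1/9) - 2/(-11)*15 = (1 + ⅑) - 2*(-1/11)*15 = 10/9 + (2/11)*15 = 10/9 + 30/11 = 380/99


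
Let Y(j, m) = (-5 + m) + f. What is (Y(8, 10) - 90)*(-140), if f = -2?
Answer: 12180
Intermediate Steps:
Y(j, m) = -7 + m (Y(j, m) = (-5 + m) - 2 = -7 + m)
(Y(8, 10) - 90)*(-140) = ((-7 + 10) - 90)*(-140) = (3 - 90)*(-140) = -87*(-140) = 12180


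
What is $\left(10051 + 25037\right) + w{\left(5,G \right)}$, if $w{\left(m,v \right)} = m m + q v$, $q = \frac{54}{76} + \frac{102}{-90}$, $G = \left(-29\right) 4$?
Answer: $\frac{10021183}{285} \approx 35162.0$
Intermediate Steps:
$G = -116$
$q = - \frac{241}{570}$ ($q = 54 \cdot \frac{1}{76} + 102 \left(- \frac{1}{90}\right) = \frac{27}{38} - \frac{17}{15} = - \frac{241}{570} \approx -0.42281$)
$w{\left(m,v \right)} = m^{2} - \frac{241 v}{570}$ ($w{\left(m,v \right)} = m m - \frac{241 v}{570} = m^{2} - \frac{241 v}{570}$)
$\left(10051 + 25037\right) + w{\left(5,G \right)} = \left(10051 + 25037\right) + \left(5^{2} - - \frac{13978}{285}\right) = 35088 + \left(25 + \frac{13978}{285}\right) = 35088 + \frac{21103}{285} = \frac{10021183}{285}$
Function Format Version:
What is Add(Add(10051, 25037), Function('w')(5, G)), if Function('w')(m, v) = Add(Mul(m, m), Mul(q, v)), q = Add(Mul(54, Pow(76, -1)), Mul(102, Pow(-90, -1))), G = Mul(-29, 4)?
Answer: Rational(10021183, 285) ≈ 35162.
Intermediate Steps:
G = -116
q = Rational(-241, 570) (q = Add(Mul(54, Rational(1, 76)), Mul(102, Rational(-1, 90))) = Add(Rational(27, 38), Rational(-17, 15)) = Rational(-241, 570) ≈ -0.42281)
Function('w')(m, v) = Add(Pow(m, 2), Mul(Rational(-241, 570), v)) (Function('w')(m, v) = Add(Mul(m, m), Mul(Rational(-241, 570), v)) = Add(Pow(m, 2), Mul(Rational(-241, 570), v)))
Add(Add(10051, 25037), Function('w')(5, G)) = Add(Add(10051, 25037), Add(Pow(5, 2), Mul(Rational(-241, 570), -116))) = Add(35088, Add(25, Rational(13978, 285))) = Add(35088, Rational(21103, 285)) = Rational(10021183, 285)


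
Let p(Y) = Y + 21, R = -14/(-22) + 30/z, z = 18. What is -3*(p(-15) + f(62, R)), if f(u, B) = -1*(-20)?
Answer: -78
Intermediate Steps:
R = 76/33 (R = -14/(-22) + 30/18 = -14*(-1/22) + 30*(1/18) = 7/11 + 5/3 = 76/33 ≈ 2.3030)
p(Y) = 21 + Y
f(u, B) = 20
-3*(p(-15) + f(62, R)) = -3*((21 - 15) + 20) = -3*(6 + 20) = -3*26 = -78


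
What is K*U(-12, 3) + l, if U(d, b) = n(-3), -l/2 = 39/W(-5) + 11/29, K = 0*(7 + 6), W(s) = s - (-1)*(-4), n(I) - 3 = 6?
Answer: 688/87 ≈ 7.9080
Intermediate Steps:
n(I) = 9 (n(I) = 3 + 6 = 9)
W(s) = -4 + s (W(s) = s - 1*4 = s - 4 = -4 + s)
K = 0 (K = 0*13 = 0)
l = 688/87 (l = -2*(39/(-4 - 5) + 11/29) = -2*(39/(-9) + 11*(1/29)) = -2*(39*(-⅑) + 11/29) = -2*(-13/3 + 11/29) = -2*(-344/87) = 688/87 ≈ 7.9080)
U(d, b) = 9
K*U(-12, 3) + l = 0*9 + 688/87 = 0 + 688/87 = 688/87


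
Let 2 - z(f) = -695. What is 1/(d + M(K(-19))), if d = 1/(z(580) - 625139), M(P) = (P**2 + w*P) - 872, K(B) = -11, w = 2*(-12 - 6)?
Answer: -624442/221676911 ≈ -0.0028169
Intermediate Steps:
z(f) = 697 (z(f) = 2 - 1*(-695) = 2 + 695 = 697)
w = -36 (w = 2*(-18) = -36)
M(P) = -872 + P**2 - 36*P (M(P) = (P**2 - 36*P) - 872 = -872 + P**2 - 36*P)
d = -1/624442 (d = 1/(697 - 625139) = 1/(-624442) = -1/624442 ≈ -1.6014e-6)
1/(d + M(K(-19))) = 1/(-1/624442 + (-872 + (-11)**2 - 36*(-11))) = 1/(-1/624442 + (-872 + 121 + 396)) = 1/(-1/624442 - 355) = 1/(-221676911/624442) = -624442/221676911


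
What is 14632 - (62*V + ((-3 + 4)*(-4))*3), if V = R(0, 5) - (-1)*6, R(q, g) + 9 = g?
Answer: 14520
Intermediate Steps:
R(q, g) = -9 + g
V = 2 (V = (-9 + 5) - (-1)*6 = -4 - 1*(-6) = -4 + 6 = 2)
14632 - (62*V + ((-3 + 4)*(-4))*3) = 14632 - (62*2 + ((-3 + 4)*(-4))*3) = 14632 - (124 + (1*(-4))*3) = 14632 - (124 - 4*3) = 14632 - (124 - 12) = 14632 - 1*112 = 14632 - 112 = 14520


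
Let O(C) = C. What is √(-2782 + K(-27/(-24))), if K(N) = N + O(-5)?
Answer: I*√44574/4 ≈ 52.781*I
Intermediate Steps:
K(N) = -5 + N (K(N) = N - 5 = -5 + N)
√(-2782 + K(-27/(-24))) = √(-2782 + (-5 - 27/(-24))) = √(-2782 + (-5 - 27*(-1/24))) = √(-2782 + (-5 + 9/8)) = √(-2782 - 31/8) = √(-22287/8) = I*√44574/4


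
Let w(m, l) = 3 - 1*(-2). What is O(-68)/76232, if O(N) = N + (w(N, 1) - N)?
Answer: 5/76232 ≈ 6.5589e-5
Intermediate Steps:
w(m, l) = 5 (w(m, l) = 3 + 2 = 5)
O(N) = 5 (O(N) = N + (5 - N) = 5)
O(-68)/76232 = 5/76232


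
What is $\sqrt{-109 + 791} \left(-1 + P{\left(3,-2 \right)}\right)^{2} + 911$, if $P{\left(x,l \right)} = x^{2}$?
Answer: $911 + 64 \sqrt{682} \approx 2582.4$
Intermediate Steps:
$\sqrt{-109 + 791} \left(-1 + P{\left(3,-2 \right)}\right)^{2} + 911 = \sqrt{-109 + 791} \left(-1 + 3^{2}\right)^{2} + 911 = \sqrt{682} \left(-1 + 9\right)^{2} + 911 = \sqrt{682} \cdot 8^{2} + 911 = \sqrt{682} \cdot 64 + 911 = 64 \sqrt{682} + 911 = 911 + 64 \sqrt{682}$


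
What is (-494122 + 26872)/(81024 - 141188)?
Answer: 2625/338 ≈ 7.7663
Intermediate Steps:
(-494122 + 26872)/(81024 - 141188) = -467250/(-60164) = -467250*(-1/60164) = 2625/338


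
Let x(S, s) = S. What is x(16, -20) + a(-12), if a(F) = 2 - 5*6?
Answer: -12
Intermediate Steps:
a(F) = -28 (a(F) = 2 - 30 = -28)
x(16, -20) + a(-12) = 16 - 28 = -12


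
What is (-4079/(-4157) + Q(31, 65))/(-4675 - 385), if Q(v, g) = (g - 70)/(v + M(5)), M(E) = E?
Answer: -126059/757239120 ≈ -0.00016647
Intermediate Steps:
Q(v, g) = (-70 + g)/(5 + v) (Q(v, g) = (g - 70)/(v + 5) = (-70 + g)/(5 + v))
(-4079/(-4157) + Q(31, 65))/(-4675 - 385) = (-4079/(-4157) + (-70 + 65)/(5 + 31))/(-4675 - 385) = (-4079*(-1/4157) - 5/36)/(-5060) = (4079/4157 + (1/36)*(-5))*(-1/5060) = (4079/4157 - 5/36)*(-1/5060) = (126059/149652)*(-1/5060) = -126059/757239120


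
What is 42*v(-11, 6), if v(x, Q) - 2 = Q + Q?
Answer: 588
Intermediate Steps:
v(x, Q) = 2 + 2*Q (v(x, Q) = 2 + (Q + Q) = 2 + 2*Q)
42*v(-11, 6) = 42*(2 + 2*6) = 42*(2 + 12) = 42*14 = 588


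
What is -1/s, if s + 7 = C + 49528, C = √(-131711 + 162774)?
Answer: -49521/2452298378 + √31063/2452298378 ≈ -2.0122e-5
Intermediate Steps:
C = √31063 ≈ 176.25
s = 49521 + √31063 (s = -7 + (√31063 + 49528) = -7 + (49528 + √31063) = 49521 + √31063 ≈ 49697.)
-1/s = -1/(49521 + √31063)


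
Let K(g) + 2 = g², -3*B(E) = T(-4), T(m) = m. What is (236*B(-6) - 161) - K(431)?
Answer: -556816/3 ≈ -1.8561e+5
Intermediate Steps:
B(E) = 4/3 (B(E) = -⅓*(-4) = 4/3)
K(g) = -2 + g²
(236*B(-6) - 161) - K(431) = (236*(4/3) - 161) - (-2 + 431²) = (944/3 - 161) - (-2 + 185761) = 461/3 - 1*185759 = 461/3 - 185759 = -556816/3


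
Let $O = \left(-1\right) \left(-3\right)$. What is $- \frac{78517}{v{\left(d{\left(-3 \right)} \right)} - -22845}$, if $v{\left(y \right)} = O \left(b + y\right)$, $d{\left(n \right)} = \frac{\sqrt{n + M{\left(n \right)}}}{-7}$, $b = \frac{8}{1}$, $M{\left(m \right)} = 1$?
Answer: $- \frac{9776073153}{2847396323} - \frac{549619 i \sqrt{2}}{8542188969} \approx -3.4333 - 9.0993 \cdot 10^{-5} i$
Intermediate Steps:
$O = 3$
$b = 8$ ($b = 8 \cdot 1 = 8$)
$d{\left(n \right)} = - \frac{\sqrt{1 + n}}{7}$ ($d{\left(n \right)} = \frac{\sqrt{n + 1}}{-7} = \sqrt{1 + n} \left(- \frac{1}{7}\right) = - \frac{\sqrt{1 + n}}{7}$)
$v{\left(y \right)} = 24 + 3 y$ ($v{\left(y \right)} = 3 \left(8 + y\right) = 24 + 3 y$)
$- \frac{78517}{v{\left(d{\left(-3 \right)} \right)} - -22845} = - \frac{78517}{\left(24 + 3 \left(- \frac{\sqrt{1 - 3}}{7}\right)\right) - -22845} = - \frac{78517}{\left(24 + 3 \left(- \frac{\sqrt{-2}}{7}\right)\right) + 22845} = - \frac{78517}{\left(24 + 3 \left(- \frac{i \sqrt{2}}{7}\right)\right) + 22845} = - \frac{78517}{\left(24 - \frac{3 i \sqrt{2}}{7}\right) + 22845} = - \frac{78517}{22869 - \frac{3 i \sqrt{2}}{7}}$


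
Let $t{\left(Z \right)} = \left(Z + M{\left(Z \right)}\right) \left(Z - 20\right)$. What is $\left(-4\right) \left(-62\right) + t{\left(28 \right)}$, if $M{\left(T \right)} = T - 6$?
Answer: $648$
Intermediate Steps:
$M{\left(T \right)} = -6 + T$ ($M{\left(T \right)} = T - 6 = -6 + T$)
$t{\left(Z \right)} = \left(-20 + Z\right) \left(-6 + 2 Z\right)$ ($t{\left(Z \right)} = \left(Z + \left(-6 + Z\right)\right) \left(Z - 20\right) = \left(-6 + 2 Z\right) \left(-20 + Z\right) = \left(-20 + Z\right) \left(-6 + 2 Z\right)$)
$\left(-4\right) \left(-62\right) + t{\left(28 \right)} = \left(-4\right) \left(-62\right) + \left(120 - 1288 + 2 \cdot 28^{2}\right) = 248 + \left(120 - 1288 + 2 \cdot 784\right) = 248 + \left(120 - 1288 + 1568\right) = 248 + 400 = 648$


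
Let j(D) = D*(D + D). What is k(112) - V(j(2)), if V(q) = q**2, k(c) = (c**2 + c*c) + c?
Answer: 25136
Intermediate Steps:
k(c) = c + 2*c**2 (k(c) = (c**2 + c**2) + c = 2*c**2 + c = c + 2*c**2)
j(D) = 2*D**2 (j(D) = D*(2*D) = 2*D**2)
k(112) - V(j(2)) = 112*(1 + 2*112) - (2*2**2)**2 = 112*(1 + 224) - (2*4)**2 = 112*225 - 1*8**2 = 25200 - 1*64 = 25200 - 64 = 25136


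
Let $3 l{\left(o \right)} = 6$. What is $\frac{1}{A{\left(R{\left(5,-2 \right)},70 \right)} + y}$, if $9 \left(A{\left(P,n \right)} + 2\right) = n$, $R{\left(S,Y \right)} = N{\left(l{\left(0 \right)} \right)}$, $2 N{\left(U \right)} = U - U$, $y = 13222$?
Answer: $\frac{9}{119050} \approx 7.5598 \cdot 10^{-5}$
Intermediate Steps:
$l{\left(o \right)} = 2$ ($l{\left(o \right)} = \frac{1}{3} \cdot 6 = 2$)
$N{\left(U \right)} = 0$ ($N{\left(U \right)} = \frac{U - U}{2} = \frac{1}{2} \cdot 0 = 0$)
$R{\left(S,Y \right)} = 0$
$A{\left(P,n \right)} = -2 + \frac{n}{9}$
$\frac{1}{A{\left(R{\left(5,-2 \right)},70 \right)} + y} = \frac{1}{\left(-2 + \frac{1}{9} \cdot 70\right) + 13222} = \frac{1}{\left(-2 + \frac{70}{9}\right) + 13222} = \frac{1}{\frac{52}{9} + 13222} = \frac{1}{\frac{119050}{9}} = \frac{9}{119050}$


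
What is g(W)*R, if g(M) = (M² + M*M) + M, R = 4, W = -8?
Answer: 480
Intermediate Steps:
g(M) = M + 2*M² (g(M) = (M² + M²) + M = 2*M² + M = M + 2*M²)
g(W)*R = -8*(1 + 2*(-8))*4 = -8*(1 - 16)*4 = -8*(-15)*4 = 120*4 = 480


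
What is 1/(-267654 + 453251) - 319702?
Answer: -59335732093/185597 ≈ -3.1970e+5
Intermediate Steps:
1/(-267654 + 453251) - 319702 = 1/185597 - 319702 = -59335732093/185597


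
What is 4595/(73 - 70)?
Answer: 4595/3 ≈ 1531.7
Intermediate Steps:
4595/(73 - 70) = 4595/3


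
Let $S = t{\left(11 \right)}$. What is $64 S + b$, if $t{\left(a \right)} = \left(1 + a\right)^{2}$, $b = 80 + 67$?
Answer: $9363$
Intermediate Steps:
$b = 147$
$S = 144$ ($S = \left(1 + 11\right)^{2} = 12^{2} = 144$)
$64 S + b = 64 \cdot 144 + 147 = 9216 + 147 = 9363$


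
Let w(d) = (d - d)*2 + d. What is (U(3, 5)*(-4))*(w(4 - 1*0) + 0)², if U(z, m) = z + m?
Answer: -512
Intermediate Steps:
w(d) = d (w(d) = 0*2 + d = 0 + d = d)
U(z, m) = m + z
(U(3, 5)*(-4))*(w(4 - 1*0) + 0)² = ((5 + 3)*(-4))*((4 - 1*0) + 0)² = (8*(-4))*((4 + 0) + 0)² = -32*(4 + 0)² = -32*4² = -32*16 = -512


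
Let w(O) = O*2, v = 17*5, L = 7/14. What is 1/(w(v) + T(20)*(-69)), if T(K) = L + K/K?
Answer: 2/133 ≈ 0.015038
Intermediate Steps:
L = ½ (L = 7*(1/14) = ½ ≈ 0.50000)
T(K) = 3/2 (T(K) = ½ + K/K = ½ + 1 = 3/2)
v = 85
w(O) = 2*O
1/(w(v) + T(20)*(-69)) = 1/(2*85 + (3/2)*(-69)) = 1/(170 - 207/2) = 1/(133/2) = 2/133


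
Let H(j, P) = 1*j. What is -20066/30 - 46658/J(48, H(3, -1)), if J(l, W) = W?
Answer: -243323/15 ≈ -16222.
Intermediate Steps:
H(j, P) = j
-20066/30 - 46658/J(48, H(3, -1)) = -20066/30 - 46658/3 = -20066*1/30 - 46658*⅓ = -10033/15 - 46658/3 = -243323/15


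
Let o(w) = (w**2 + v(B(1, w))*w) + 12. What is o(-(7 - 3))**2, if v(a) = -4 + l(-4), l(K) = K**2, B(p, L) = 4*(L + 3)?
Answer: 400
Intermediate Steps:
B(p, L) = 12 + 4*L (B(p, L) = 4*(3 + L) = 12 + 4*L)
v(a) = 12 (v(a) = -4 + (-4)**2 = -4 + 16 = 12)
o(w) = 12 + w**2 + 12*w (o(w) = (w**2 + 12*w) + 12 = 12 + w**2 + 12*w)
o(-(7 - 3))**2 = (12 + (-(7 - 3))**2 + 12*(-(7 - 3)))**2 = (12 + (-1*4)**2 + 12*(-1*4))**2 = (12 + (-4)**2 + 12*(-4))**2 = (12 + 16 - 48)**2 = (-20)**2 = 400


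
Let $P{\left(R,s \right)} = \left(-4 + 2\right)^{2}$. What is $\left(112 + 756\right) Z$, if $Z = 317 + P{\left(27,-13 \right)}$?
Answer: $278628$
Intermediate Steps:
$P{\left(R,s \right)} = 4$ ($P{\left(R,s \right)} = \left(-2\right)^{2} = 4$)
$Z = 321$ ($Z = 317 + 4 = 321$)
$\left(112 + 756\right) Z = \left(112 + 756\right) 321 = 868 \cdot 321 = 278628$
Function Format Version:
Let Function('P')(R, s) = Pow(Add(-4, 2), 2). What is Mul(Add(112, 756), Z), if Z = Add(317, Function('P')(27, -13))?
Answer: 278628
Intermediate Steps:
Function('P')(R, s) = 4 (Function('P')(R, s) = Pow(-2, 2) = 4)
Z = 321 (Z = Add(317, 4) = 321)
Mul(Add(112, 756), Z) = Mul(Add(112, 756), 321) = Mul(868, 321) = 278628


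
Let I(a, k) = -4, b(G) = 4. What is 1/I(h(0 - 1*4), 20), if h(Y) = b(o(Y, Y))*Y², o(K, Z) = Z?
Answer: -¼ ≈ -0.25000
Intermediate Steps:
h(Y) = 4*Y²
1/I(h(0 - 1*4), 20) = 1/(-4) = -¼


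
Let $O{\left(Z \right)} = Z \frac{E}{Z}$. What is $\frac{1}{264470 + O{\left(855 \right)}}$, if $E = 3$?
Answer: $\frac{1}{264473} \approx 3.7811 \cdot 10^{-6}$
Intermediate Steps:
$O{\left(Z \right)} = 3$ ($O{\left(Z \right)} = Z \frac{3}{Z} = 3$)
$\frac{1}{264470 + O{\left(855 \right)}} = \frac{1}{264470 + 3} = \frac{1}{264473}$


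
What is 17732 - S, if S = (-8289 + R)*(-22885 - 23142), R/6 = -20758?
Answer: -6114070867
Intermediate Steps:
R = -124548 (R = 6*(-20758) = -124548)
S = 6114088599 (S = (-8289 - 124548)*(-22885 - 23142) = -132837*(-46027) = 6114088599)
17732 - S = 17732 - 1*6114088599 = 17732 - 6114088599 = -6114070867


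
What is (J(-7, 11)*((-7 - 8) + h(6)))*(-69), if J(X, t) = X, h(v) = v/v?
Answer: -6762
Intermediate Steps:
h(v) = 1
(J(-7, 11)*((-7 - 8) + h(6)))*(-69) = -7*((-7 - 8) + 1)*(-69) = -7*(-15 + 1)*(-69) = -7*(-14)*(-69) = 98*(-69) = -6762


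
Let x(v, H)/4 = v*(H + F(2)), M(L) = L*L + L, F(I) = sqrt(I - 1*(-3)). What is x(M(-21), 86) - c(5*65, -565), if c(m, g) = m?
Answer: 144155 + 1680*sqrt(5) ≈ 1.4791e+5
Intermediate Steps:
F(I) = sqrt(3 + I) (F(I) = sqrt(I + 3) = sqrt(3 + I))
M(L) = L + L**2 (M(L) = L**2 + L = L + L**2)
x(v, H) = 4*v*(H + sqrt(5)) (x(v, H) = 4*(v*(H + sqrt(3 + 2))) = 4*(v*(H + sqrt(5))) = 4*v*(H + sqrt(5)))
x(M(-21), 86) - c(5*65, -565) = 4*(-21*(1 - 21))*(86 + sqrt(5)) - 5*65 = 4*(-21*(-20))*(86 + sqrt(5)) - 1*325 = 4*420*(86 + sqrt(5)) - 325 = (144480 + 1680*sqrt(5)) - 325 = 144155 + 1680*sqrt(5)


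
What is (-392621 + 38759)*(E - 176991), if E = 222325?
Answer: -16041979908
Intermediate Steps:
(-392621 + 38759)*(E - 176991) = (-392621 + 38759)*(222325 - 176991) = -353862*45334 = -16041979908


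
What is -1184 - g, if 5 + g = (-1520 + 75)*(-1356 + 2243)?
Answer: 1280536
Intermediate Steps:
g = -1281720 (g = -5 + (-1520 + 75)*(-1356 + 2243) = -5 - 1445*887 = -5 - 1281715 = -1281720)
-1184 - g = -1184 - 1*(-1281720) = -1184 + 1281720 = 1280536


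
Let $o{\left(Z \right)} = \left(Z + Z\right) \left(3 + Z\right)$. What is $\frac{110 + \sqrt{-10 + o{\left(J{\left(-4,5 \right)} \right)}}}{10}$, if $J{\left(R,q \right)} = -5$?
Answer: $11 + \frac{\sqrt{10}}{10} \approx 11.316$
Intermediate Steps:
$o{\left(Z \right)} = 2 Z \left(3 + Z\right)$
$\frac{110 + \sqrt{-10 + o{\left(J{\left(-4,5 \right)} \right)}}}{10} = \frac{110 + \sqrt{-10 + 2 \left(-5\right) \left(3 - 5\right)}}{10} = \left(110 + \sqrt{-10 + 2 \left(-5\right) \left(-2\right)}\right) \frac{1}{10} = \left(110 + \sqrt{-10 + 20}\right) \frac{1}{10} = \left(110 + \sqrt{10}\right) \frac{1}{10} = 11 + \frac{\sqrt{10}}{10}$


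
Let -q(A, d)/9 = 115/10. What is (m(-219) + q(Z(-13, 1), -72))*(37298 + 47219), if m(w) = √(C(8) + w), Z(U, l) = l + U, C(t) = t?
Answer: -17495019/2 + 84517*I*√211 ≈ -8.7475e+6 + 1.2277e+6*I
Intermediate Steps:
Z(U, l) = U + l
q(A, d) = -207/2 (q(A, d) = -1035/10 = -9*23/2 = -207/2)
m(w) = √(8 + w)
(m(-219) + q(Z(-13, 1), -72))*(37298 + 47219) = (√(8 - 219) - 207/2)*(37298 + 47219) = (√(-211) - 207/2)*84517 = (I*√211 - 207/2)*84517 = (-207/2 + I*√211)*84517 = -17495019/2 + 84517*I*√211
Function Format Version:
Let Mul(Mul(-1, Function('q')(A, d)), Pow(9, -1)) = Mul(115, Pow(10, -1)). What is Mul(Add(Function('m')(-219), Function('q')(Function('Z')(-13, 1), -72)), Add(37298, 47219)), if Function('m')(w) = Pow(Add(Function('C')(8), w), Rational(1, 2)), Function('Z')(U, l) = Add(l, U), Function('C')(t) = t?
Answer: Add(Rational(-17495019, 2), Mul(84517, I, Pow(211, Rational(1, 2)))) ≈ Add(-8.7475e+6, Mul(1.2277e+6, I))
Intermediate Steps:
Function('Z')(U, l) = Add(U, l)
Function('q')(A, d) = Rational(-207, 2) (Function('q')(A, d) = Mul(-9, Mul(115, Pow(10, -1))) = Mul(-9, Mul(115, Rational(1, 10))) = Mul(-9, Rational(23, 2)) = Rational(-207, 2))
Function('m')(w) = Pow(Add(8, w), Rational(1, 2))
Mul(Add(Function('m')(-219), Function('q')(Function('Z')(-13, 1), -72)), Add(37298, 47219)) = Mul(Add(Pow(Add(8, -219), Rational(1, 2)), Rational(-207, 2)), Add(37298, 47219)) = Mul(Add(Pow(-211, Rational(1, 2)), Rational(-207, 2)), 84517) = Mul(Add(Mul(I, Pow(211, Rational(1, 2))), Rational(-207, 2)), 84517) = Mul(Add(Rational(-207, 2), Mul(I, Pow(211, Rational(1, 2)))), 84517) = Add(Rational(-17495019, 2), Mul(84517, I, Pow(211, Rational(1, 2))))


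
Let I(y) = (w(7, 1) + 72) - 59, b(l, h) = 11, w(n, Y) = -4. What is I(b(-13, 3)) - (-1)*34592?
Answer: 34601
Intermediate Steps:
I(y) = 9 (I(y) = (-4 + 72) - 59 = 68 - 59 = 9)
I(b(-13, 3)) - (-1)*34592 = 9 - (-1)*34592 = 9 - 1*(-34592) = 9 + 34592 = 34601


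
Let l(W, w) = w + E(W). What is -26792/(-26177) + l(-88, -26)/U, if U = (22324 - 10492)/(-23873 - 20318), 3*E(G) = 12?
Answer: 12883167349/154863132 ≈ 83.191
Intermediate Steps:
E(G) = 4 (E(G) = (⅓)*12 = 4)
l(W, w) = 4 + w (l(W, w) = w + 4 = 4 + w)
U = -11832/44191 (U = 11832/(-44191) = 11832*(-1/44191) = -11832/44191 ≈ -0.26775)
-26792/(-26177) + l(-88, -26)/U = -26792/(-26177) + (4 - 26)/(-11832/44191) = -26792*(-1/26177) - 22*(-44191/11832) = 26792/26177 + 486101/5916 = 12883167349/154863132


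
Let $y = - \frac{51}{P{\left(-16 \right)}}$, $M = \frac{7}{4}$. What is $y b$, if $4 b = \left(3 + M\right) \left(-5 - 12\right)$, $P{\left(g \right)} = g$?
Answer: $- \frac{16473}{256} \approx -64.348$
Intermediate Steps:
$M = \frac{7}{4}$ ($M = 7 \cdot \frac{1}{4} = \frac{7}{4} \approx 1.75$)
$b = - \frac{323}{16}$ ($b = \frac{\left(3 + \frac{7}{4}\right) \left(-5 - 12\right)}{4} = \frac{\frac{19}{4} \left(-17\right)}{4} = \frac{1}{4} \left(- \frac{323}{4}\right) = - \frac{323}{16} \approx -20.188$)
$y = \frac{51}{16}$ ($y = - \frac{51}{-16} = \left(-51\right) \left(- \frac{1}{16}\right) = \frac{51}{16} \approx 3.1875$)
$y b = \frac{51}{16} \left(- \frac{323}{16}\right) = - \frac{16473}{256}$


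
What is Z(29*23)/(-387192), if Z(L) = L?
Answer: -667/387192 ≈ -0.0017227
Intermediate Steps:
Z(29*23)/(-387192) = (29*23)/(-387192) = 667*(-1/387192) = -667/387192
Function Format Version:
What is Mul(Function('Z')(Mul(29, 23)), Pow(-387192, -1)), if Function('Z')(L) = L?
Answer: Rational(-667, 387192) ≈ -0.0017227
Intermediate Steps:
Mul(Function('Z')(Mul(29, 23)), Pow(-387192, -1)) = Mul(Mul(29, 23), Pow(-387192, -1)) = Mul(667, Rational(-1, 387192)) = Rational(-667, 387192)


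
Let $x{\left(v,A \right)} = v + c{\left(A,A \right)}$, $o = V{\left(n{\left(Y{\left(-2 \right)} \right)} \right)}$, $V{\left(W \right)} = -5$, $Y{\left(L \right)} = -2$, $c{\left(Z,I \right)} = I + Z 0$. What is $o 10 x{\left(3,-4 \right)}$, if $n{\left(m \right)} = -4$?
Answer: $50$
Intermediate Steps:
$c{\left(Z,I \right)} = I$ ($c{\left(Z,I \right)} = I + 0 = I$)
$o = -5$
$x{\left(v,A \right)} = A + v$ ($x{\left(v,A \right)} = v + A = A + v$)
$o 10 x{\left(3,-4 \right)} = \left(-5\right) 10 \left(-4 + 3\right) = \left(-50\right) \left(-1\right) = 50$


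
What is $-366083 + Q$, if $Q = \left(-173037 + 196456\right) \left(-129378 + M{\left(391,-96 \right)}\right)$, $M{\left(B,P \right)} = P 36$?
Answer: $-3111205529$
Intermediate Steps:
$M{\left(B,P \right)} = 36 P$
$Q = -3110839446$ ($Q = \left(-173037 + 196456\right) \left(-129378 + 36 \left(-96\right)\right) = 23419 \left(-129378 - 3456\right) = 23419 \left(-132834\right) = -3110839446$)
$-366083 + Q = -366083 - 3110839446 = -3111205529$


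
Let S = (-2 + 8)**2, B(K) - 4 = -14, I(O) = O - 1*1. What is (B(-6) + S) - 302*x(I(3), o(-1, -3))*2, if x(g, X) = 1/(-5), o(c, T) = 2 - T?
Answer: 734/5 ≈ 146.80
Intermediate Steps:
I(O) = -1 + O (I(O) = O - 1 = -1 + O)
x(g, X) = -1/5
B(K) = -10 (B(K) = 4 - 14 = -10)
S = 36 (S = 6**2 = 36)
(B(-6) + S) - 302*x(I(3), o(-1, -3))*2 = (-10 + 36) - (-302)*2/5 = 26 - 302*(-2/5) = 26 + 604/5 = 734/5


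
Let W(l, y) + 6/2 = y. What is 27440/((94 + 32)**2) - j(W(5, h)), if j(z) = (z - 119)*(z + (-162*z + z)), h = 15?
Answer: -16640500/81 ≈ -2.0544e+5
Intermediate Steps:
W(l, y) = -3 + y
j(z) = -160*z*(-119 + z) (j(z) = (-119 + z)*(z - 161*z) = (-119 + z)*(-160*z) = -160*z*(-119 + z))
27440/((94 + 32)**2) - j(W(5, h)) = 27440/((94 + 32)**2) - 160*(-3 + 15)*(119 - (-3 + 15)) = 27440/(126**2) - 160*12*(119 - 1*12) = 27440/15876 - 160*12*(119 - 12) = 27440*(1/15876) - 160*12*107 = 140/81 - 1*205440 = 140/81 - 205440 = -16640500/81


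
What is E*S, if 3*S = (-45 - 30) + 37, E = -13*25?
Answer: 12350/3 ≈ 4116.7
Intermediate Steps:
E = -325
S = -38/3 (S = ((-45 - 30) + 37)/3 = (-75 + 37)/3 = (1/3)*(-38) = -38/3 ≈ -12.667)
E*S = -325*(-38/3) = 12350/3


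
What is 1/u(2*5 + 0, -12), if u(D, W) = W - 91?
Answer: -1/103 ≈ -0.0097087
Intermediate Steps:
u(D, W) = -91 + W
1/u(2*5 + 0, -12) = 1/(-91 - 12) = 1/(-103) = -1/103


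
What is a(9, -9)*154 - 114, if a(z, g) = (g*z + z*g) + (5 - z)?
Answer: -25678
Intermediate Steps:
a(z, g) = 5 - z + 2*g*z (a(z, g) = (g*z + g*z) + (5 - z) = 2*g*z + (5 - z) = 5 - z + 2*g*z)
a(9, -9)*154 - 114 = (5 - 1*9 + 2*(-9)*9)*154 - 114 = (5 - 9 - 162)*154 - 114 = -166*154 - 114 = -25564 - 114 = -25678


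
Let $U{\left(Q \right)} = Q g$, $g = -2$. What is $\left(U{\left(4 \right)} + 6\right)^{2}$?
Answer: $4$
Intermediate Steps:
$U{\left(Q \right)} = - 2 Q$ ($U{\left(Q \right)} = Q \left(-2\right) = - 2 Q$)
$\left(U{\left(4 \right)} + 6\right)^{2} = \left(\left(-2\right) 4 + 6\right)^{2} = \left(-8 + 6\right)^{2} = \left(-2\right)^{2} = 4$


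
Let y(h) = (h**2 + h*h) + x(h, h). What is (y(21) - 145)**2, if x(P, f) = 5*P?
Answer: 708964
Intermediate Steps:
y(h) = 2*h**2 + 5*h (y(h) = (h**2 + h*h) + 5*h = (h**2 + h**2) + 5*h = 2*h**2 + 5*h)
(y(21) - 145)**2 = (21*(5 + 2*21) - 145)**2 = (21*(5 + 42) - 145)**2 = (21*47 - 145)**2 = (987 - 145)**2 = 842**2 = 708964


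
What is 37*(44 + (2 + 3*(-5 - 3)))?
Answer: 814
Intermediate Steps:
37*(44 + (2 + 3*(-5 - 3))) = 37*(44 + (2 + 3*(-8))) = 37*(44 + (2 - 24)) = 37*(44 - 22) = 37*22 = 814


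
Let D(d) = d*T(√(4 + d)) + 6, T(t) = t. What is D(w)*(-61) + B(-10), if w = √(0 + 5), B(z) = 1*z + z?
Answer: -386 - 61*√(20 + 5*√5) ≈ -726.62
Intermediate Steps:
B(z) = 2*z (B(z) = z + z = 2*z)
w = √5 ≈ 2.2361
D(d) = 6 + d*√(4 + d) (D(d) = d*√(4 + d) + 6 = 6 + d*√(4 + d))
D(w)*(-61) + B(-10) = (6 + √5*√(4 + √5))*(-61) + 2*(-10) = (-366 - 61*√5*√(4 + √5)) - 20 = -386 - 61*√5*√(4 + √5)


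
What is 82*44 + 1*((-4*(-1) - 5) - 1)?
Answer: 3606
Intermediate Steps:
82*44 + 1*((-4*(-1) - 5) - 1) = 3608 + 1*((4 - 5) - 1) = 3608 + 1*(-1 - 1) = 3608 + 1*(-2) = 3608 - 2 = 3606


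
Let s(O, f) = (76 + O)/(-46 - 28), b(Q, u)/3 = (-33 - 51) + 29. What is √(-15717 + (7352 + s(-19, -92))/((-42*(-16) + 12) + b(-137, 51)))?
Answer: I*√23162009961066/38406 ≈ 125.31*I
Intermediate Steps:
b(Q, u) = -165 (b(Q, u) = 3*((-33 - 51) + 29) = 3*(-84 + 29) = 3*(-55) = -165)
s(O, f) = -38/37 - O/74 (s(O, f) = (76 + O)/(-74) = (76 + O)*(-1/74) = -38/37 - O/74)
√(-15717 + (7352 + s(-19, -92))/((-42*(-16) + 12) + b(-137, 51))) = √(-15717 + (7352 + (-38/37 - 1/74*(-19)))/((-42*(-16) + 12) - 165)) = √(-15717 + (7352 + (-38/37 + 19/74))/((672 + 12) - 165)) = √(-15717 + (7352 - 57/74)/(684 - 165)) = √(-15717 + (543991/74)/519) = √(-15717 + (543991/74)*(1/519)) = √(-15717 + 543991/38406) = √(-603083111/38406) = I*√23162009961066/38406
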